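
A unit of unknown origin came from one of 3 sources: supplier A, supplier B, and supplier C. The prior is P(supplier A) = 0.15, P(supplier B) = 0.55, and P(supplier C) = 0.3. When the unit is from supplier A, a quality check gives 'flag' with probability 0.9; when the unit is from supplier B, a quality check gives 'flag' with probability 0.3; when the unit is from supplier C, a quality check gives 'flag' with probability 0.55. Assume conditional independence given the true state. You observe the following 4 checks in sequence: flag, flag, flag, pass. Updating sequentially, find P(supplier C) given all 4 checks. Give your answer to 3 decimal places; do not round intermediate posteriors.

After 'flag': normaliser = 0.9·0.1500 + 0.3·0.5500 + 0.55·0.3000; P(supplier A) ≈ 0.2903, P(supplier B) ≈ 0.3548, P(supplier C) ≈ 0.3548
After 'flag': normaliser = 0.9·0.2903 + 0.3·0.3548 + 0.55·0.3548; P(supplier A) ≈ 0.4642, P(supplier B) ≈ 0.1891, P(supplier C) ≈ 0.3467
After 'flag': normaliser = 0.9·0.4642 + 0.3·0.1891 + 0.55·0.3467; P(supplier A) ≈ 0.6280, P(supplier B) ≈ 0.0853, P(supplier C) ≈ 0.2867
After 'pass': normaliser = 0.1·0.6280 + 0.7·0.0853 + 0.45·0.2867; P(supplier A) ≈ 0.2497, P(supplier B) ≈ 0.2374, P(supplier C) ≈ 0.5129

0.513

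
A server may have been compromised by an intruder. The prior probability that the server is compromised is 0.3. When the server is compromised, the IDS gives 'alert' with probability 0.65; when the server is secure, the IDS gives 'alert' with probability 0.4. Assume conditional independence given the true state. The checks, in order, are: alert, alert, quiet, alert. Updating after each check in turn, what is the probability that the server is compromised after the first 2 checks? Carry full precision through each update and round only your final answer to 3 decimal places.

0.531

Apply Bayes' rule sequentially, carrying P(compromised) forward.
After 'alert': P(compromised) = 0.65·0.3000 / (0.65·0.3000 + 0.4·0.7000) ≈ 0.4105
After 'alert': P(compromised) = 0.65·0.4105 / (0.65·0.4105 + 0.4·0.5895) ≈ 0.5309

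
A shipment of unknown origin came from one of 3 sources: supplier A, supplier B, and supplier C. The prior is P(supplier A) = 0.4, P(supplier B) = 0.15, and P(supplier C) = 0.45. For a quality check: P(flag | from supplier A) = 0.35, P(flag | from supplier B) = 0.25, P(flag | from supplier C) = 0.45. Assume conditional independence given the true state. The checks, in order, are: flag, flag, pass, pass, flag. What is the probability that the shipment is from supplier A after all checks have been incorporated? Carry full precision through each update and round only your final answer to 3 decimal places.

After 'flag': normaliser = 0.35·0.4000 + 0.25·0.1500 + 0.45·0.4500; P(supplier A) ≈ 0.3684, P(supplier B) ≈ 0.0987, P(supplier C) ≈ 0.5329
After 'flag': normaliser = 0.35·0.3684 + 0.25·0.0987 + 0.45·0.5329; P(supplier A) ≈ 0.3278, P(supplier B) ≈ 0.0627, P(supplier C) ≈ 0.6095
After 'pass': normaliser = 0.65·0.3278 + 0.75·0.0627 + 0.55·0.6095; P(supplier A) ≈ 0.3579, P(supplier B) ≈ 0.0790, P(supplier C) ≈ 0.5631
After 'pass': normaliser = 0.65·0.3579 + 0.75·0.0790 + 0.55·0.5631; P(supplier A) ≈ 0.3867, P(supplier B) ≈ 0.0985, P(supplier C) ≈ 0.5148
After 'flag': normaliser = 0.35·0.3867 + 0.25·0.0985 + 0.45·0.5148; P(supplier A) ≈ 0.3456, P(supplier B) ≈ 0.0629, P(supplier C) ≈ 0.5916

0.346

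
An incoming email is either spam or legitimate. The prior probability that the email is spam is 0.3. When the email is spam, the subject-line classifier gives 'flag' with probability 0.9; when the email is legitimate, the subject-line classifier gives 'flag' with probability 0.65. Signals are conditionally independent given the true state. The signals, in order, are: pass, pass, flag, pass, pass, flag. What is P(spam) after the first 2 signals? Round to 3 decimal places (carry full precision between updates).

After 'pass': P(spam) = 0.1·0.3000 / (0.1·0.3000 + 0.35·0.7000) ≈ 0.1091
After 'pass': P(spam) = 0.1·0.1091 / (0.1·0.1091 + 0.35·0.8909) ≈ 0.0338

0.034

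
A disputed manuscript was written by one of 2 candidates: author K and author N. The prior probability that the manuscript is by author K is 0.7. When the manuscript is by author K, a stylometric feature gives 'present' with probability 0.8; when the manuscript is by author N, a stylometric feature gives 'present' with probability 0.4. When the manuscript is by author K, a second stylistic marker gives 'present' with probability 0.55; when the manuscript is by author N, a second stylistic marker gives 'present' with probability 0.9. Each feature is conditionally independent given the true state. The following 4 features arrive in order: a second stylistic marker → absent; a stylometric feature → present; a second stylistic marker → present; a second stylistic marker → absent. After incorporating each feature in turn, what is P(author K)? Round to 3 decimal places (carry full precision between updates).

Apply Bayes' rule sequentially, carrying P(author K) forward.
After a second stylistic marker='absent': P(author K) = 0.45·0.7000 / (0.45·0.7000 + 0.1·0.3000) ≈ 0.9130
After a stylometric feature='present': P(author K) = 0.8·0.9130 / (0.8·0.9130 + 0.4·0.0870) ≈ 0.9545
After a second stylistic marker='present': P(author K) = 0.55·0.9545 / (0.55·0.9545 + 0.9·0.0455) ≈ 0.9277
After a second stylistic marker='absent': P(author K) = 0.45·0.9277 / (0.45·0.9277 + 0.1·0.0723) ≈ 0.9830

0.983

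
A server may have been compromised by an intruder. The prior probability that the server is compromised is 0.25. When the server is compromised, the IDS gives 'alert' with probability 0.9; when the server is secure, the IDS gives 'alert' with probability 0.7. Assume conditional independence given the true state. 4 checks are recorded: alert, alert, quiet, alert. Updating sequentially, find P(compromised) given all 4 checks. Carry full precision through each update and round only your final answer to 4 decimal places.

Apply Bayes' rule sequentially, carrying P(compromised) forward.
After 'alert': P(compromised) = 0.9·0.2500 / (0.9·0.2500 + 0.7·0.7500) ≈ 0.3000
After 'alert': P(compromised) = 0.9·0.3000 / (0.9·0.3000 + 0.7·0.7000) ≈ 0.3553
After 'quiet': P(compromised) = 0.1·0.3553 / (0.1·0.3553 + 0.3·0.6447) ≈ 0.1552
After 'alert': P(compromised) = 0.9·0.1552 / (0.9·0.1552 + 0.7·0.8448) ≈ 0.1910

0.1910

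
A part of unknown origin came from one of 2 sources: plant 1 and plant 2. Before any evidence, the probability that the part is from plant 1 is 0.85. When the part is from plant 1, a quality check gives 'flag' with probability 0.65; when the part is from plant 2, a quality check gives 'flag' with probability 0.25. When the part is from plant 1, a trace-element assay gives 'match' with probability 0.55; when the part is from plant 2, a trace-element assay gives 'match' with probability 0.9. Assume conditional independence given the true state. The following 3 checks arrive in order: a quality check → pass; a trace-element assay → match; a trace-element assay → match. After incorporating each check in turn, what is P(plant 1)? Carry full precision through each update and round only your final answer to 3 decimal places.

Each posterior becomes the prior for the next update.
After a quality check='pass': P(plant 1) = 0.35·0.8500 / (0.35·0.8500 + 0.75·0.1500) ≈ 0.7256
After a trace-element assay='match': P(plant 1) = 0.55·0.7256 / (0.55·0.7256 + 0.9·0.2744) ≈ 0.6177
After a trace-element assay='match': P(plant 1) = 0.55·0.6177 / (0.55·0.6177 + 0.9·0.3823) ≈ 0.4969

0.497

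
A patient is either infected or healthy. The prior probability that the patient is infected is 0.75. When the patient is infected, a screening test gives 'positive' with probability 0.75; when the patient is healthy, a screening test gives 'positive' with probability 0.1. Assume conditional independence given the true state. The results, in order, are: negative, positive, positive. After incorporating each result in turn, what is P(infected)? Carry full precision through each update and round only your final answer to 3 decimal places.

Apply Bayes' rule sequentially, carrying P(infected) forward.
After 'negative': P(infected) = 0.25·0.7500 / (0.25·0.7500 + 0.9·0.2500) ≈ 0.4545
After 'positive': P(infected) = 0.75·0.4545 / (0.75·0.4545 + 0.1·0.5455) ≈ 0.8621
After 'positive': P(infected) = 0.75·0.8621 / (0.75·0.8621 + 0.1·0.1379) ≈ 0.9791

0.979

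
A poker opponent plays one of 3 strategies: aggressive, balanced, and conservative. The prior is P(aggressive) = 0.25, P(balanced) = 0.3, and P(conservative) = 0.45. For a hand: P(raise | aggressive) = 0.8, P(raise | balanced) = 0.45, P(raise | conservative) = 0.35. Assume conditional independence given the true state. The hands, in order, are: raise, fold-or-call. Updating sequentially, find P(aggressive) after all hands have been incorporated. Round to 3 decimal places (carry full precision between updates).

0.185

Apply Bayes' rule sequentially, carrying P(aggressive) forward.
After 'raise': normaliser = 0.8·0.2500 + 0.45·0.3000 + 0.35·0.4500; P(aggressive) ≈ 0.4061, P(balanced) ≈ 0.2741, P(conservative) ≈ 0.3198
After 'fold-or-call': normaliser = 0.2·0.4061 + 0.55·0.2741 + 0.65·0.3198; P(aggressive) ≈ 0.1847, P(balanced) ≈ 0.3428, P(conservative) ≈ 0.4726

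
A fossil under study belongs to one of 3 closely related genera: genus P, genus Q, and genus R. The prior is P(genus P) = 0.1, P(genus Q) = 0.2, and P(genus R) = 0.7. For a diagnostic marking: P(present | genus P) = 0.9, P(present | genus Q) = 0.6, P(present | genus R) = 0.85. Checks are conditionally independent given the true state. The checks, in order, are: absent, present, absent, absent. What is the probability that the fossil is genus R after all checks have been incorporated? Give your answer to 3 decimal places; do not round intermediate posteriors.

After 'absent': normaliser = 0.1·0.1000 + 0.4·0.2000 + 0.15·0.7000; P(genus P) ≈ 0.0513, P(genus Q) ≈ 0.4103, P(genus R) ≈ 0.5385
After 'present': normaliser = 0.9·0.0513 + 0.6·0.4103 + 0.85·0.5385; P(genus P) ≈ 0.0615, P(genus Q) ≈ 0.3282, P(genus R) ≈ 0.6103
After 'absent': normaliser = 0.1·0.0615 + 0.4·0.3282 + 0.15·0.6103; P(genus P) ≈ 0.0269, P(genus Q) ≈ 0.5733, P(genus R) ≈ 0.3998
After 'absent': normaliser = 0.1·0.0269 + 0.4·0.5733 + 0.15·0.3998; P(genus P) ≈ 0.0092, P(genus Q) ≈ 0.7854, P(genus R) ≈ 0.2054

0.205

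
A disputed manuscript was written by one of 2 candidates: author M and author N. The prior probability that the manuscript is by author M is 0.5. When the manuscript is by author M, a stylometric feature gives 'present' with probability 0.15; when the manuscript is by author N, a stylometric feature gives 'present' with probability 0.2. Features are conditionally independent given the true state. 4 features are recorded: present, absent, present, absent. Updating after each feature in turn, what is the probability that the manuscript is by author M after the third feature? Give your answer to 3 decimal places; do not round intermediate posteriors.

After 'present': P(author M) = 0.15·0.5000 / (0.15·0.5000 + 0.2·0.5000) ≈ 0.4286
After 'absent': P(author M) = 0.85·0.4286 / (0.85·0.4286 + 0.8·0.5714) ≈ 0.4435
After 'present': P(author M) = 0.15·0.4435 / (0.15·0.4435 + 0.2·0.5565) ≈ 0.3741

0.374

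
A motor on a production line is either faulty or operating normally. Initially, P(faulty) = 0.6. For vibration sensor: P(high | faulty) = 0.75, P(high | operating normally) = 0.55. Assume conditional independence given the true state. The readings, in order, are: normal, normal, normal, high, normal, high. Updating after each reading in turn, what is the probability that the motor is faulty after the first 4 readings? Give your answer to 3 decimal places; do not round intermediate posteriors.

After 'normal': P(faulty) = 0.25·0.6000 / (0.25·0.6000 + 0.45·0.4000) ≈ 0.4545
After 'normal': P(faulty) = 0.25·0.4545 / (0.25·0.4545 + 0.45·0.5455) ≈ 0.3165
After 'normal': P(faulty) = 0.25·0.3165 / (0.25·0.3165 + 0.45·0.6835) ≈ 0.2046
After 'high': P(faulty) = 0.75·0.2046 / (0.75·0.2046 + 0.55·0.7954) ≈ 0.2597

0.260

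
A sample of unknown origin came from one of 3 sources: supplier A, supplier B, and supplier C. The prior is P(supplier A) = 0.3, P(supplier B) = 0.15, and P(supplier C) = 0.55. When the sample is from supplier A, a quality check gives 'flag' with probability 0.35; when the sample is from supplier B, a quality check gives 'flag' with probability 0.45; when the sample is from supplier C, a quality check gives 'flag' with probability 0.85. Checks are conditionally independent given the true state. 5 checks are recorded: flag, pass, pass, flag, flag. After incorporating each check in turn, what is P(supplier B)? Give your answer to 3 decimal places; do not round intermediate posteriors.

0.241

After 'flag': normaliser = 0.35·0.3000 + 0.45·0.1500 + 0.85·0.5500; P(supplier A) ≈ 0.1641, P(supplier B) ≈ 0.1055, P(supplier C) ≈ 0.7305
After 'pass': normaliser = 0.65·0.1641 + 0.55·0.1055 + 0.15·0.7305; P(supplier A) ≈ 0.3889, P(supplier B) ≈ 0.2115, P(supplier C) ≈ 0.3996
After 'pass': normaliser = 0.65·0.3889 + 0.55·0.2115 + 0.15·0.3996; P(supplier A) ≈ 0.5891, P(supplier B) ≈ 0.2712, P(supplier C) ≈ 0.1397
After 'flag': normaliser = 0.35·0.5891 + 0.45·0.2712 + 0.85·0.1397; P(supplier A) ≈ 0.4613, P(supplier B) ≈ 0.2730, P(supplier C) ≈ 0.2657
After 'flag': normaliser = 0.35·0.4613 + 0.45·0.2730 + 0.85·0.2657; P(supplier A) ≈ 0.3165, P(supplier B) ≈ 0.2408, P(supplier C) ≈ 0.4426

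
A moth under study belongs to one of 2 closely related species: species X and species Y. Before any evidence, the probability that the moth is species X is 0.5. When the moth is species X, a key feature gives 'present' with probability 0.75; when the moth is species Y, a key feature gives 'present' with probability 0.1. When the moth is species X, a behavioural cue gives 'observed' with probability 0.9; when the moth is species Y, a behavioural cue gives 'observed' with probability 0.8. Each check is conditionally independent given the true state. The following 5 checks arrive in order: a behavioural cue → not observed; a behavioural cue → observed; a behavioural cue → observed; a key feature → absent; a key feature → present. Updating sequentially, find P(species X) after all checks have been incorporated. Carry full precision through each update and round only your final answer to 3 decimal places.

0.569

After a behavioural cue='not observed': P(species X) = 0.1·0.5000 / (0.1·0.5000 + 0.2·0.5000) ≈ 0.3333
After a behavioural cue='observed': P(species X) = 0.9·0.3333 / (0.9·0.3333 + 0.8·0.6667) ≈ 0.3600
After a behavioural cue='observed': P(species X) = 0.9·0.3600 / (0.9·0.3600 + 0.8·0.6400) ≈ 0.3876
After a key feature='absent': P(species X) = 0.25·0.3876 / (0.25·0.3876 + 0.9·0.6124) ≈ 0.1495
After a key feature='present': P(species X) = 0.75·0.1495 / (0.75·0.1495 + 0.1·0.8505) ≈ 0.5687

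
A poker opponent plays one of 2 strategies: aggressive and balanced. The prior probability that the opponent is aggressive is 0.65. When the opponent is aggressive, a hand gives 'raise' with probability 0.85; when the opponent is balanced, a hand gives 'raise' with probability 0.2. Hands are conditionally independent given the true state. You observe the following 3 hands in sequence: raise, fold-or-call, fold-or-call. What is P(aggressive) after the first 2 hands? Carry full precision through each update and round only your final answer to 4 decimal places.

After 'raise': P(aggressive) = 0.85·0.6500 / (0.85·0.6500 + 0.2·0.3500) ≈ 0.8876
After 'fold-or-call': P(aggressive) = 0.15·0.8876 / (0.15·0.8876 + 0.8·0.1124) ≈ 0.5968

0.5968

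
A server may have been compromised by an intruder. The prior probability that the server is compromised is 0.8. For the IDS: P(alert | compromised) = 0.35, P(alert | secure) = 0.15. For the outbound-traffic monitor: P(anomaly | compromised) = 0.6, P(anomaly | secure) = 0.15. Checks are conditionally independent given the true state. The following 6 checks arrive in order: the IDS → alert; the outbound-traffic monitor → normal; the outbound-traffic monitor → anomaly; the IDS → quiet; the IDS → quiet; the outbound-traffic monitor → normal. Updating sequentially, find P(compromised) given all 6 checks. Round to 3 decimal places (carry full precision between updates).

After the IDS='alert': P(compromised) = 0.35·0.8000 / (0.35·0.8000 + 0.15·0.2000) ≈ 0.9032
After the outbound-traffic monitor='normal': P(compromised) = 0.4·0.9032 / (0.4·0.9032 + 0.85·0.0968) ≈ 0.8145
After the outbound-traffic monitor='anomaly': P(compromised) = 0.6·0.8145 / (0.6·0.8145 + 0.15·0.1855) ≈ 0.9461
After the IDS='quiet': P(compromised) = 0.65·0.9461 / (0.65·0.9461 + 0.85·0.0539) ≈ 0.9307
After the IDS='quiet': P(compromised) = 0.65·0.9307 / (0.65·0.9307 + 0.85·0.0693) ≈ 0.9113
After the outbound-traffic monitor='normal': P(compromised) = 0.4·0.9113 / (0.4·0.9113 + 0.85·0.0887) ≈ 0.8286

0.829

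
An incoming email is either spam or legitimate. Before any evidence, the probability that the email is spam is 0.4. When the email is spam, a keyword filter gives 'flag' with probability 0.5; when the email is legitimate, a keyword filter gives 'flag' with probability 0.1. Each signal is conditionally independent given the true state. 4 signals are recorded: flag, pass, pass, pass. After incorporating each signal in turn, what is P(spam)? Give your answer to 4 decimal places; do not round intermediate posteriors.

0.3637

After 'flag': P(spam) = 0.5·0.4000 / (0.5·0.4000 + 0.1·0.6000) ≈ 0.7692
After 'pass': P(spam) = 0.5·0.7692 / (0.5·0.7692 + 0.9·0.2308) ≈ 0.6494
After 'pass': P(spam) = 0.5·0.6494 / (0.5·0.6494 + 0.9·0.3506) ≈ 0.5071
After 'pass': P(spam) = 0.5·0.5071 / (0.5·0.5071 + 0.9·0.4929) ≈ 0.3637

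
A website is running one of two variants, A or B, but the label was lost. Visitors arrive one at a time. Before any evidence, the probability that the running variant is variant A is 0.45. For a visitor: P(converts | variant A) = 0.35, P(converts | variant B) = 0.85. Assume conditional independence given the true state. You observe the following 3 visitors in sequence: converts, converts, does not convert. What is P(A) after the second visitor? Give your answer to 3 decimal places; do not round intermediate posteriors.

0.122

After 'converts': P(A) = 0.35·0.4500 / (0.35·0.4500 + 0.85·0.5500) ≈ 0.2520
After 'converts': P(A) = 0.35·0.2520 / (0.35·0.2520 + 0.85·0.7480) ≈ 0.1218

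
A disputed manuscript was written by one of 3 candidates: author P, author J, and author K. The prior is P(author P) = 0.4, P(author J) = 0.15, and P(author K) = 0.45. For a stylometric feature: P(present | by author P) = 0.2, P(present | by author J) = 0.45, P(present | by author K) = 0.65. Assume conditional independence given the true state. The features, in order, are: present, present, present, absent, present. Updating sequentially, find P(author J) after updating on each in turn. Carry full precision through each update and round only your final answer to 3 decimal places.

After 'present': normaliser = 0.2·0.4000 + 0.45·0.1500 + 0.65·0.4500; P(author P) ≈ 0.1818, P(author J) ≈ 0.1534, P(author K) ≈ 0.6648
After 'present': normaliser = 0.2·0.1818 + 0.45·0.1534 + 0.65·0.6648; P(author P) ≈ 0.0677, P(author J) ≈ 0.1284, P(author K) ≈ 0.8039
After 'present': normaliser = 0.2·0.0677 + 0.45·0.1284 + 0.65·0.8039; P(author P) ≈ 0.0228, P(author J) ≈ 0.0973, P(author K) ≈ 0.8799
After 'absent': normaliser = 0.8·0.0228 + 0.55·0.0973 + 0.35·0.8799; P(author P) ≈ 0.0480, P(author J) ≈ 0.1410, P(author K) ≈ 0.8110
After 'present': normaliser = 0.2·0.0480 + 0.45·0.1410 + 0.65·0.8110; P(author P) ≈ 0.0160, P(author J) ≈ 0.1057, P(author K) ≈ 0.8783

0.106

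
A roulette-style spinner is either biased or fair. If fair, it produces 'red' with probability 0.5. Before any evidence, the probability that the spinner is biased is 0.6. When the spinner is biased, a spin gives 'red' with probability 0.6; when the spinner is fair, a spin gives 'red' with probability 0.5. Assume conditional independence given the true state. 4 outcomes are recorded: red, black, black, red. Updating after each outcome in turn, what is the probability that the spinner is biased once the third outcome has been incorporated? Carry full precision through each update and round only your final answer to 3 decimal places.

0.535

Apply Bayes' rule sequentially, carrying P(biased) forward.
After 'red': P(biased) = 0.6·0.6000 / (0.6·0.6000 + 0.5·0.4000) ≈ 0.6429
After 'black': P(biased) = 0.4·0.6429 / (0.4·0.6429 + 0.5·0.3571) ≈ 0.5902
After 'black': P(biased) = 0.4·0.5902 / (0.4·0.5902 + 0.5·0.4098) ≈ 0.5353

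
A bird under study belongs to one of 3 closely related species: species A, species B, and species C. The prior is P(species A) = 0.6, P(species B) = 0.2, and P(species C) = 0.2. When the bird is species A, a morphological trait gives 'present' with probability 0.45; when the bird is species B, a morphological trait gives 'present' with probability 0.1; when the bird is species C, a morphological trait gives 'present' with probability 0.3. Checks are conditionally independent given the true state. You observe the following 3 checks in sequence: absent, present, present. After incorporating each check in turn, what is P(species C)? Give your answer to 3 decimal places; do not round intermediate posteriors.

0.155

After 'absent': normaliser = 0.55·0.6000 + 0.9·0.2000 + 0.7·0.2000; P(species A) ≈ 0.5077, P(species B) ≈ 0.2769, P(species C) ≈ 0.2154
After 'present': normaliser = 0.45·0.5077 + 0.1·0.2769 + 0.3·0.2154; P(species A) ≈ 0.7122, P(species B) ≈ 0.0863, P(species C) ≈ 0.2014
After 'present': normaliser = 0.45·0.7122 + 0.1·0.0863 + 0.3·0.2014; P(species A) ≈ 0.8227, P(species B) ≈ 0.0222, P(species C) ≈ 0.1551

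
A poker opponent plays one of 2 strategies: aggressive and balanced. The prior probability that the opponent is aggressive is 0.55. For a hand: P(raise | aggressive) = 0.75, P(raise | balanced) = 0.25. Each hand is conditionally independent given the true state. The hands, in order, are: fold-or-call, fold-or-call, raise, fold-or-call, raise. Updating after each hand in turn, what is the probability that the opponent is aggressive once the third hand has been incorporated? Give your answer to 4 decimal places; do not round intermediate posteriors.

0.2895

After 'fold-or-call': P(aggressive) = 0.25·0.5500 / (0.25·0.5500 + 0.75·0.4500) ≈ 0.2895
After 'fold-or-call': P(aggressive) = 0.25·0.2895 / (0.25·0.2895 + 0.75·0.7105) ≈ 0.1196
After 'raise': P(aggressive) = 0.75·0.1196 / (0.75·0.1196 + 0.25·0.8804) ≈ 0.2895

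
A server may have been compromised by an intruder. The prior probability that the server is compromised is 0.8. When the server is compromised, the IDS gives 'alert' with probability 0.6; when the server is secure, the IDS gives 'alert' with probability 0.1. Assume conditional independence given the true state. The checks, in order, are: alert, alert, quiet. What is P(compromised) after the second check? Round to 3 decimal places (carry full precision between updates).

After 'alert': P(compromised) = 0.6·0.8000 / (0.6·0.8000 + 0.1·0.2000) ≈ 0.9600
After 'alert': P(compromised) = 0.6·0.9600 / (0.6·0.9600 + 0.1·0.0400) ≈ 0.9931

0.993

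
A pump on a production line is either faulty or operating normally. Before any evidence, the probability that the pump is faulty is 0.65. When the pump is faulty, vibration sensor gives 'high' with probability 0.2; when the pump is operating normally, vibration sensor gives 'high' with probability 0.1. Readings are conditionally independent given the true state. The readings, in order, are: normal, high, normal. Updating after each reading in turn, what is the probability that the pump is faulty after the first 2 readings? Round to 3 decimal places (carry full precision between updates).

0.768

After 'normal': P(faulty) = 0.8·0.6500 / (0.8·0.6500 + 0.9·0.3500) ≈ 0.6228
After 'high': P(faulty) = 0.2·0.6228 / (0.2·0.6228 + 0.1·0.3772) ≈ 0.7675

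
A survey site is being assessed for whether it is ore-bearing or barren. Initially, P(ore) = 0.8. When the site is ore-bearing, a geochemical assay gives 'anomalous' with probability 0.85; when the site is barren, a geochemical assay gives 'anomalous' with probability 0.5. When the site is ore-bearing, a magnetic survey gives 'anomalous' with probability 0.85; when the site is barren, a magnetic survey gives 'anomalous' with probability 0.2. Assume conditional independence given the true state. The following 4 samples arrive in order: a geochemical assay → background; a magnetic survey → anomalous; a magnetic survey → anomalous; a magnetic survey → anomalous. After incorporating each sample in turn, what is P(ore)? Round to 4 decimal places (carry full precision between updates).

Apply Bayes' rule sequentially, carrying P(ore) forward.
After a geochemical assay='background': P(ore) = 0.15·0.8000 / (0.15·0.8000 + 0.5·0.2000) ≈ 0.5455
After a magnetic survey='anomalous': P(ore) = 0.85·0.5455 / (0.85·0.5455 + 0.2·0.4545) ≈ 0.8361
After a magnetic survey='anomalous': P(ore) = 0.85·0.8361 / (0.85·0.8361 + 0.2·0.1639) ≈ 0.9559
After a magnetic survey='anomalous': P(ore) = 0.85·0.9559 / (0.85·0.9559 + 0.2·0.0441) ≈ 0.9893

0.9893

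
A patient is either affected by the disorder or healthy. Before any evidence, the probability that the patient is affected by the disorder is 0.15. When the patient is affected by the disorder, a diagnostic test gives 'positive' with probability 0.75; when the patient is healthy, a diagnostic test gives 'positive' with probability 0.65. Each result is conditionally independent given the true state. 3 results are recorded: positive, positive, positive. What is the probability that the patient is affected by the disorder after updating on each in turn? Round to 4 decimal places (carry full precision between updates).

0.2133

After 'positive': P(affected) = 0.75·0.1500 / (0.75·0.1500 + 0.65·0.8500) ≈ 0.1692
After 'positive': P(affected) = 0.75·0.1692 / (0.75·0.1692 + 0.65·0.8308) ≈ 0.1902
After 'positive': P(affected) = 0.75·0.1902 / (0.75·0.1902 + 0.65·0.8098) ≈ 0.2133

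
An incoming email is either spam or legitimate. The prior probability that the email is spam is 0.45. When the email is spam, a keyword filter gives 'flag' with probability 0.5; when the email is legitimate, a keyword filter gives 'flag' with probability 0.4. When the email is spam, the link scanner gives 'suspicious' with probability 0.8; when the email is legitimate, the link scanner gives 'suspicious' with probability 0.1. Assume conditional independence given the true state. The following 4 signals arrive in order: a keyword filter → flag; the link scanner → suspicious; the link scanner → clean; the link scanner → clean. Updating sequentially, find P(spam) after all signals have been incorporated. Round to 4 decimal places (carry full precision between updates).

0.2878

After a keyword filter='flag': P(spam) = 0.5·0.4500 / (0.5·0.4500 + 0.4·0.5500) ≈ 0.5056
After the link scanner='suspicious': P(spam) = 0.8·0.5056 / (0.8·0.5056 + 0.1·0.4944) ≈ 0.8911
After the link scanner='clean': P(spam) = 0.2·0.8911 / (0.2·0.8911 + 0.9·0.1089) ≈ 0.6452
After the link scanner='clean': P(spam) = 0.2·0.6452 / (0.2·0.6452 + 0.9·0.3548) ≈ 0.2878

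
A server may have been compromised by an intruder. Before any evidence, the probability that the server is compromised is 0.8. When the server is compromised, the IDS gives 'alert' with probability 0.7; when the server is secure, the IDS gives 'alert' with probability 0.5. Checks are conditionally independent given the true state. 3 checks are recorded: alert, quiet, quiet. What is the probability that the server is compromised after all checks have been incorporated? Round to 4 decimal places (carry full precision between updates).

0.6684

After 'alert': P(compromised) = 0.7·0.8000 / (0.7·0.8000 + 0.5·0.2000) ≈ 0.8485
After 'quiet': P(compromised) = 0.3·0.8485 / (0.3·0.8485 + 0.5·0.1515) ≈ 0.7706
After 'quiet': P(compromised) = 0.3·0.7706 / (0.3·0.7706 + 0.5·0.2294) ≈ 0.6684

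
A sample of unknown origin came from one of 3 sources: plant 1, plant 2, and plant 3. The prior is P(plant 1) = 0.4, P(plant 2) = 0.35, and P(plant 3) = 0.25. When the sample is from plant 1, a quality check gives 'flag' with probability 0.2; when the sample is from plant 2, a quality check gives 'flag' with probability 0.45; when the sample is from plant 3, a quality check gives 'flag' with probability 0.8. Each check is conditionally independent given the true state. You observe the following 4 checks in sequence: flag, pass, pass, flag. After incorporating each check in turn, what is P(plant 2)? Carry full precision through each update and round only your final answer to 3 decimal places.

0.563

After 'flag': normaliser = 0.2·0.4000 + 0.45·0.3500 + 0.8·0.2500; P(plant 1) ≈ 0.1829, P(plant 2) ≈ 0.3600, P(plant 3) ≈ 0.4571
After 'pass': normaliser = 0.8·0.1829 + 0.55·0.3600 + 0.2·0.4571; P(plant 1) ≈ 0.3357, P(plant 2) ≈ 0.4544, P(plant 3) ≈ 0.2098
After 'pass': normaliser = 0.8·0.3357 + 0.55·0.4544 + 0.2·0.2098; P(plant 1) ≈ 0.4792, P(plant 2) ≈ 0.4459, P(plant 3) ≈ 0.0749
After 'flag': normaliser = 0.2·0.4792 + 0.45·0.4459 + 0.8·0.0749; P(plant 1) ≈ 0.2689, P(plant 2) ≈ 0.5630, P(plant 3) ≈ 0.1681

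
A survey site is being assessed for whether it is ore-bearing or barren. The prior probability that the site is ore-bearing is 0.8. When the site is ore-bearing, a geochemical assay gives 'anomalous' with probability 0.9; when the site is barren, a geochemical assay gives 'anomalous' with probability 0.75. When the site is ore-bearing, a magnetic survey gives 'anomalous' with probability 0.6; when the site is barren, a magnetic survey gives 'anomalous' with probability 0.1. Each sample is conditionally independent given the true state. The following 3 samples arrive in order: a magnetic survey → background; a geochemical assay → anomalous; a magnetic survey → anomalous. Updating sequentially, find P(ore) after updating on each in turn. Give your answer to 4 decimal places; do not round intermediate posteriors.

0.9275

Apply Bayes' rule sequentially, carrying P(ore) forward.
After a magnetic survey='background': P(ore) = 0.4·0.8000 / (0.4·0.8000 + 0.9·0.2000) ≈ 0.6400
After a geochemical assay='anomalous': P(ore) = 0.9·0.6400 / (0.9·0.6400 + 0.75·0.3600) ≈ 0.6809
After a magnetic survey='anomalous': P(ore) = 0.6·0.6809 / (0.6·0.6809 + 0.1·0.3191) ≈ 0.9275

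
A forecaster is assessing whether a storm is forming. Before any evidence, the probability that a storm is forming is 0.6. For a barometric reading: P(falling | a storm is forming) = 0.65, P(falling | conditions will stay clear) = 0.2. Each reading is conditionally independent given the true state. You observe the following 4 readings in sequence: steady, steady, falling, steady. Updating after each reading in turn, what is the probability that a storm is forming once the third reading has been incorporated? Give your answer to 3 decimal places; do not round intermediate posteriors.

After 'steady': P(storm) = 0.35·0.6000 / (0.35·0.6000 + 0.8·0.4000) ≈ 0.3962
After 'steady': P(storm) = 0.35·0.3962 / (0.35·0.3962 + 0.8·0.6038) ≈ 0.2231
After 'falling': P(storm) = 0.65·0.2231 / (0.65·0.2231 + 0.2·0.7769) ≈ 0.4827

0.483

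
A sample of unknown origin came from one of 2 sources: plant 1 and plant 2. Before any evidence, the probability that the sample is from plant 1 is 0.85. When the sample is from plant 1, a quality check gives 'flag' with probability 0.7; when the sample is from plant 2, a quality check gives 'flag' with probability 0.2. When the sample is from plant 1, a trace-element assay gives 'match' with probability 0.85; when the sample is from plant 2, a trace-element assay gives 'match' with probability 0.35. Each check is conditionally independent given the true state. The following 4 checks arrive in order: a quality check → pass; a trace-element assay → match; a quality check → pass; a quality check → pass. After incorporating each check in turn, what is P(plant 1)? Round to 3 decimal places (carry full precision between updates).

0.421

Each posterior becomes the prior for the next update.
After a quality check='pass': P(plant 1) = 0.3·0.8500 / (0.3·0.8500 + 0.8·0.1500) ≈ 0.6800
After a trace-element assay='match': P(plant 1) = 0.85·0.6800 / (0.85·0.6800 + 0.35·0.3200) ≈ 0.8377
After a quality check='pass': P(plant 1) = 0.3·0.8377 / (0.3·0.8377 + 0.8·0.1623) ≈ 0.6593
After a quality check='pass': P(plant 1) = 0.3·0.6593 / (0.3·0.6593 + 0.8·0.3407) ≈ 0.4205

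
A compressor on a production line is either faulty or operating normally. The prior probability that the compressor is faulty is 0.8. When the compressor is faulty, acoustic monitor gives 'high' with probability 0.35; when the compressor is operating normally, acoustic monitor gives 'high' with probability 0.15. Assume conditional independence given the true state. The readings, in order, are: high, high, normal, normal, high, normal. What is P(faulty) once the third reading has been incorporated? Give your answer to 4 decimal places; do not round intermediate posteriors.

After 'high': P(faulty) = 0.35·0.8000 / (0.35·0.8000 + 0.15·0.2000) ≈ 0.9032
After 'high': P(faulty) = 0.35·0.9032 / (0.35·0.9032 + 0.15·0.0968) ≈ 0.9561
After 'normal': P(faulty) = 0.65·0.9561 / (0.65·0.9561 + 0.85·0.0439) ≈ 0.9434

0.9434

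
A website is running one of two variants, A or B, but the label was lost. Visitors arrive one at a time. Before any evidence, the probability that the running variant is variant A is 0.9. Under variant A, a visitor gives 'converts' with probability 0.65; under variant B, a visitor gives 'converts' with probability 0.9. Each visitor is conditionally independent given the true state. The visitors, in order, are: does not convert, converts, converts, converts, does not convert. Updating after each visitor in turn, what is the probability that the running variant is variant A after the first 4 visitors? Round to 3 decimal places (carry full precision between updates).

After 'does not convert': P(A) = 0.35·0.9000 / (0.35·0.9000 + 0.1·0.1000) ≈ 0.9692
After 'converts': P(A) = 0.65·0.9692 / (0.65·0.9692 + 0.9·0.0308) ≈ 0.9579
After 'converts': P(A) = 0.65·0.9579 / (0.65·0.9579 + 0.9·0.0421) ≈ 0.9426
After 'converts': P(A) = 0.65·0.9426 / (0.65·0.9426 + 0.9·0.0574) ≈ 0.9223

0.922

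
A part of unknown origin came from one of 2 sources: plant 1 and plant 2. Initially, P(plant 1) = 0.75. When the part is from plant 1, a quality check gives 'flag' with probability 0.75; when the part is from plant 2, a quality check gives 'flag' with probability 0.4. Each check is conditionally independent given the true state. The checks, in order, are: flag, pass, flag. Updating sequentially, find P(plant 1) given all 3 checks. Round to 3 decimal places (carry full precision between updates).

After 'flag': P(plant 1) = 0.75·0.7500 / (0.75·0.7500 + 0.4·0.2500) ≈ 0.8491
After 'pass': P(plant 1) = 0.25·0.8491 / (0.25·0.8491 + 0.6·0.1509) ≈ 0.7009
After 'flag': P(plant 1) = 0.75·0.7009 / (0.75·0.7009 + 0.4·0.2991) ≈ 0.8146

0.815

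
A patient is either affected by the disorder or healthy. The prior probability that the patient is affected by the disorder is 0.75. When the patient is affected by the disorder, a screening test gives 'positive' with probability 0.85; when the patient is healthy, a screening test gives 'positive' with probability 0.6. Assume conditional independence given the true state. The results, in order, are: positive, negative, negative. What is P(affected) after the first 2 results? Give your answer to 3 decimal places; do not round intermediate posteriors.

After 'positive': P(affected) = 0.85·0.7500 / (0.85·0.7500 + 0.6·0.2500) ≈ 0.8095
After 'negative': P(affected) = 0.15·0.8095 / (0.15·0.8095 + 0.4·0.1905) ≈ 0.6145

0.614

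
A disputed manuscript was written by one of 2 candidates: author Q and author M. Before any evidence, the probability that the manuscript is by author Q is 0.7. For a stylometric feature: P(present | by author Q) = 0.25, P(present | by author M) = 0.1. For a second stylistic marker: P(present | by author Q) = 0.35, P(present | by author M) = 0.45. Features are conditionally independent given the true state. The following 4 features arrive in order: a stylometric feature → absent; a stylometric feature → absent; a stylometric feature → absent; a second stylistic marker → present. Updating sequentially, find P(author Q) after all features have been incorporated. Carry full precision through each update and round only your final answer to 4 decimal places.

After a stylometric feature='absent': P(author Q) = 0.75·0.7000 / (0.75·0.7000 + 0.9·0.3000) ≈ 0.6604
After a stylometric feature='absent': P(author Q) = 0.75·0.6604 / (0.75·0.6604 + 0.9·0.3396) ≈ 0.6184
After a stylometric feature='absent': P(author Q) = 0.75·0.6184 / (0.75·0.6184 + 0.9·0.3816) ≈ 0.5745
After a second stylistic marker='present': P(author Q) = 0.35·0.5745 / (0.35·0.5745 + 0.45·0.4255) ≈ 0.5123

0.5123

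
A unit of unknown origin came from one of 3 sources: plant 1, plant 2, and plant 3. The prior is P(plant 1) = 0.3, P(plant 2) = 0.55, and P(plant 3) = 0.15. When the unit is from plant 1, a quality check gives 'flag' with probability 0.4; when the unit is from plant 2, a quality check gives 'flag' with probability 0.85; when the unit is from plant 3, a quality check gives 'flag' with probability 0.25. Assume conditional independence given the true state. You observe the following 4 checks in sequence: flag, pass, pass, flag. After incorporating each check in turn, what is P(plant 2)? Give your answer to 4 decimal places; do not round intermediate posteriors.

0.2839

After 'flag': normaliser = 0.4·0.3000 + 0.85·0.5500 + 0.25·0.1500; P(plant 1) ≈ 0.1920, P(plant 2) ≈ 0.7480, P(plant 3) ≈ 0.0600
After 'pass': normaliser = 0.6·0.1920 + 0.15·0.7480 + 0.75·0.0600; P(plant 1) ≈ 0.4229, P(plant 2) ≈ 0.4119, P(plant 3) ≈ 0.1652
After 'pass': normaliser = 0.6·0.4229 + 0.15·0.4119 + 0.75·0.1652; P(plant 1) ≈ 0.5774, P(plant 2) ≈ 0.1406, P(plant 3) ≈ 0.2820
After 'flag': normaliser = 0.4·0.5774 + 0.85·0.1406 + 0.25·0.2820; P(plant 1) ≈ 0.5487, P(plant 2) ≈ 0.2839, P(plant 3) ≈ 0.1674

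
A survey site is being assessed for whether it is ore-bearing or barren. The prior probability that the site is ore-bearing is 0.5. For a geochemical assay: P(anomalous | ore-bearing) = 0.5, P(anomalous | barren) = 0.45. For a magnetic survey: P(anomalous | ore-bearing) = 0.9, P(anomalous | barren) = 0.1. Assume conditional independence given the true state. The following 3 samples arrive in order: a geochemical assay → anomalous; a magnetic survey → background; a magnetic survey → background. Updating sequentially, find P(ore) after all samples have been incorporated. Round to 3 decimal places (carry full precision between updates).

Each posterior becomes the prior for the next update.
After a geochemical assay='anomalous': P(ore) = 0.5·0.5000 / (0.5·0.5000 + 0.45·0.5000) ≈ 0.5263
After a magnetic survey='background': P(ore) = 0.1·0.5263 / (0.1·0.5263 + 0.9·0.4737) ≈ 0.1099
After a magnetic survey='background': P(ore) = 0.1·0.1099 / (0.1·0.1099 + 0.9·0.8901) ≈ 0.0135

0.014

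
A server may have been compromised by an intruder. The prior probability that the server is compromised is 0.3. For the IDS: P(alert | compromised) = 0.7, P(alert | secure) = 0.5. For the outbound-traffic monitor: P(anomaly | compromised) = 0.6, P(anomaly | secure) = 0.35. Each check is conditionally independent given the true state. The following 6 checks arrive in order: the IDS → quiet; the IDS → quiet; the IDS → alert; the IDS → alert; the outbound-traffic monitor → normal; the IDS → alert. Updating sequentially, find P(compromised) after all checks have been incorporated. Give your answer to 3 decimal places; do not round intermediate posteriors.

After the IDS='quiet': P(compromised) = 0.3·0.3000 / (0.3·0.3000 + 0.5·0.7000) ≈ 0.2045
After the IDS='quiet': P(compromised) = 0.3·0.2045 / (0.3·0.2045 + 0.5·0.7955) ≈ 0.1337
After the IDS='alert': P(compromised) = 0.7·0.1337 / (0.7·0.1337 + 0.5·0.8663) ≈ 0.1776
After the IDS='alert': P(compromised) = 0.7·0.1776 / (0.7·0.1776 + 0.5·0.8224) ≈ 0.2322
After the outbound-traffic monitor='normal': P(compromised) = 0.4·0.2322 / (0.4·0.2322 + 0.65·0.7678) ≈ 0.1569
After the IDS='alert': P(compromised) = 0.7·0.1569 / (0.7·0.1569 + 0.5·0.8431) ≈ 0.2067

0.207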